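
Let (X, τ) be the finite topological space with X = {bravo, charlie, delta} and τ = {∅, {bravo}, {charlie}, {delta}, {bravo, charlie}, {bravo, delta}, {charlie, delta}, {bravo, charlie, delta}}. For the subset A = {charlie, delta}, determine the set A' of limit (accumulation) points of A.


A' = ∅

For each x ∈ X, list the open sets U ∈ τ with x ∈ U, then check whether U ∩ (A ∖ {x}) ≠ ∅ for every such U.
  x = bravo: open {bravo} ∋ x has {bravo} ∩ (A ∖ {bravo}) = ∅, so x is NOT a limit point.
  x = charlie: open {charlie} ∋ x has {charlie} ∩ (A ∖ {charlie}) = ∅, so x is NOT a limit point.
  x = delta: open {delta} ∋ x has {delta} ∩ (A ∖ {delta}) = ∅, so x is NOT a limit point.
Collecting: A' = ∅.


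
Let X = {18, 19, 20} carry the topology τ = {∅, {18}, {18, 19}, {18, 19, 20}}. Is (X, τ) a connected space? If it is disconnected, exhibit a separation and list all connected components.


(X, τ) is connected.

Find clopen sets (U ∈ τ with X ∖ U ∈ τ):
  U = ∅, X ∖ U = {18, 19, 20} — both open, so U is clopen.
  U = {18, 19, 20}, X ∖ U = ∅ — both open, so U is clopen.
Only trivial clopens (∅ and X) exist, so (X, τ) is connected.
Compute connected components by grouping points that agree on all clopens:
  component: {18, 19, 20}


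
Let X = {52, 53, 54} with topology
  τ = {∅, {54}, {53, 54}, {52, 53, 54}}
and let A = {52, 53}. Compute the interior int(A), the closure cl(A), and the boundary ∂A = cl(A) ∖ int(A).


int(A) = ∅, cl(A) = {52, 53}, ∂A = {52, 53}.

Closed sets in (X, τ) are complements of opens:
  closed(X, τ) = {∅, {52}, {52, 53}, {52, 53, 54}}.
int(A) = ⋃ {U ∈ τ : U ⊆ A}. Opens contained in A: ∅.
Taking the union of these: int(A) = ∅.
cl(A) = ⋂ {C closed : A ⊆ C}. Closed sets containing A: {52, 53}, {52, 53, 54}.
Intersecting these: cl(A) = {52, 53}.
∂A = cl(A) ∖ int(A) = {52, 53} ∖ ∅ = {52, 53}.


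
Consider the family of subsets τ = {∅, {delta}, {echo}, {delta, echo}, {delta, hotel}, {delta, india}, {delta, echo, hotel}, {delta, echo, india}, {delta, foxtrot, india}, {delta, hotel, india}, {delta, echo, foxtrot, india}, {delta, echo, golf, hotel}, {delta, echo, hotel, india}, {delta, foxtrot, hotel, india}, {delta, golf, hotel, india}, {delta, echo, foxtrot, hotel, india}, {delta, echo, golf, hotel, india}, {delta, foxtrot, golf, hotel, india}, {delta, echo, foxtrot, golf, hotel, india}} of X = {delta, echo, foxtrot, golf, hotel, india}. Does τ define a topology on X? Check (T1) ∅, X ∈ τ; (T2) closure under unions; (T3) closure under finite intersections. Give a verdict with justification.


τ is NOT a topology on X.

Axiom (T1): ∅ ∈ τ? Yes; X ∈ τ? Yes.
Axiom (T2/T3): check pairwise unions and intersections of members of τ.
Counterexample for (T3): {delta, echo, golf, hotel} ∩ {delta, golf, hotel, india} = {delta, golf, hotel} ∉ τ. Therefore τ is NOT a topology.


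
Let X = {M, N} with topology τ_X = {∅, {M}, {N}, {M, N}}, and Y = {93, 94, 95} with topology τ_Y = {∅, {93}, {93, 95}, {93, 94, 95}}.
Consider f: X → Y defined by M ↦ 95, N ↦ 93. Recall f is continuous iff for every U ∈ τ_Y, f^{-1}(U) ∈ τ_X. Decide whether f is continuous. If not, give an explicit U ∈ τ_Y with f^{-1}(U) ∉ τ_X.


f IS continuous.

Compute f^{-1}(U) for each U ∈ τ_Y:
  U = ∅: f^{-1}(U) = ∅ ∈ τ_X ✓.
  U = {93}: f^{-1}(U) = {N} ∈ τ_X ✓.
  U = {93, 95}: f^{-1}(U) = {M, N} ∈ τ_X ✓.
  U = {93, 94, 95}: f^{-1}(U) = {M, N} ∈ τ_X ✓.
Every preimage lies in τ_X, so f IS continuous.


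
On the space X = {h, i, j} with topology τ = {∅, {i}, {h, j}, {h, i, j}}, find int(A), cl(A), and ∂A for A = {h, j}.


int(A) = {h, j}, cl(A) = {h, j}, ∂A = ∅.

Closed sets in (X, τ) are complements of opens:
  closed(X, τ) = {∅, {i}, {h, j}, {h, i, j}}.
int(A) = ⋃ {U ∈ τ : U ⊆ A}. Opens contained in A: ∅, {h, j}.
Taking the union of these: int(A) = {h, j}.
cl(A) = ⋂ {C closed : A ⊆ C}. Closed sets containing A: {h, j}, {h, i, j}.
Intersecting these: cl(A) = {h, j}.
∂A = cl(A) ∖ int(A) = {h, j} ∖ {h, j} = ∅.


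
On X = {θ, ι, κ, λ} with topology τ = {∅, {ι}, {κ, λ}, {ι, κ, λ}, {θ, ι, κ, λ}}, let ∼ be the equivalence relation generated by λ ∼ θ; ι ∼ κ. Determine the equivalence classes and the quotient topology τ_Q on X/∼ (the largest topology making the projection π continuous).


X/∼ = {[θ=λ], [ι=κ]}; |τ_Q| = 2.

Equivalence classes: [θ=λ], [ι=κ].
Quotient map π: X → X/∼ sends θ ↦ [θ=λ], ι ↦ [ι=κ], κ ↦ [ι=κ], λ ↦ [θ=λ].
For each subset V ⊆ X/∼, compute π^{-1}(V) ⊆ X and check whether π^{-1}(V) ∈ τ. V is open in τ_Q iff π^{-1}(V) ∈ τ.
  V = {}: π^{-1}(V) = ∅ ∈ τ ✓.
  V = {[θ=λ]}: π^{-1}(V) = {θ, λ} ∉ τ ✗.
  V = {[ι=κ]}: π^{-1}(V) = {ι, κ} ∉ τ ✗.
  V = {[θ=λ], [ι=κ]}: π^{-1}(V) = {θ, ι, κ, λ} ∈ τ ✓.
Open sets in the quotient: τ_Q = {{}, {[θ=λ], [ι=κ]}} (2 elements).


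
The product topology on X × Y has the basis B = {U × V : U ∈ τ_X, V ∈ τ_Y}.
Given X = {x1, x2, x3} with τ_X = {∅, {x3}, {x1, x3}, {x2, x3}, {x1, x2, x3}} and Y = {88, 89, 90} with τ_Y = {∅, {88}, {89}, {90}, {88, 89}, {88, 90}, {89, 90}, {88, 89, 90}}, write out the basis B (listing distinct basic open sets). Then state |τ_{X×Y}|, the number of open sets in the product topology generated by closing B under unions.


Basis B = {∅ × ∅, {x3} × {88}, {x3} × {89}, {x3} × {90}, {x1, x3} × {88}, {x1, x3} × {89}, {x1, x3} × {90}, {x2, x3} × {88}, {x2, x3} × {89}, {x2, x3} × {90}, {x3} × {88, 89}, {x3} × {88, 90}, {x3} × {89, 90}, {x1, x2, x3} × {88}, {x1, x2, x3} × {89}, {x1, x2, x3} × {90}, {x3} × {88, 89, 90}, {x1, x3} × {88, 89}, {x1, x3} × {88, 90}, {x1, x3} × {89, 90}, {x2, x3} × {88, 89}, {x2, x3} × {88, 90}, {x2, x3} × {89, 90}, {x1, x3} × {88, 89, 90}, {x1, x2, x3} × {88, 89}, {x1, x2, x3} × {88, 90}, {x1, x2, x3} × {89, 90}, {x2, x3} × {88, 89, 90}, {x1, x2, x3} × {88, 89, 90}}; |τ_{X×Y}| = 125.

Enumerate products U × V with U ∈ τ_X, V ∈ τ_Y (deduplicated):
  ∅ × ∅ = {} (∅)
  {x3} × {88} = {(x3,88)}
  {x3} × {89} = {(x3,89)}
  {x3} × {90} = {(x3,90)}
  {x1, x3} × {88} = {(x1,88), (x3,88)}
  {x1, x3} × {89} = {(x1,89), (x3,89)}
  {x1, x3} × {90} = {(x1,90), (x3,90)}
  {x2, x3} × {88} = {(x2,88), (x3,88)}
  {x2, x3} × {89} = {(x2,89), (x3,89)}
  {x2, x3} × {90} = {(x2,90), (x3,90)}
  {x3} × {88, 89} = {(x3,88), (x3,89)}
  {x3} × {88, 90} = {(x3,88), (x3,90)}
  {x3} × {89, 90} = {(x3,89), (x3,90)}
  {x1, x2, x3} × {88} = {(x1,88), (x2,88), (x3,88)}
  {x1, x2, x3} × {89} = {(x1,89), (x2,89), (x3,89)}
  {x1, x2, x3} × {90} = {(x1,90), (x2,90), (x3,90)}
  {x3} × {88, 89, 90} = {(x3,88), (x3,89), (x3,90)}
  {x1, x3} × {88, 89} = {(x1,88), (x1,89), (x3,88), (x3,89)}
  {x1, x3} × {88, 90} = {(x1,88), (x1,90), (x3,88), (x3,90)}
  {x1, x3} × {89, 90} = {(x1,89), (x1,90), (x3,89), (x3,90)}
  {x2, x3} × {88, 89} = {(x2,88), (x2,89), (x3,88), (x3,89)}
  {x2, x3} × {88, 90} = {(x2,88), (x2,90), (x3,88), (x3,90)}
  {x2, x3} × {89, 90} = {(x2,89), (x2,90), (x3,89), (x3,90)}
  {x1, x3} × {88, 89, 90} = {(x1,88), (x1,89), (x1,90), (x3,88), (x3,89), (x3,90)}
  {x1, x2, x3} × {88, 89} = {(x1,88), (x1,89), (x2,88), (x2,89), (x3,88), (x3,89)}
  {x1, x2, x3} × {88, 90} = {(x1,88), (x1,90), (x2,88), (x2,90), (x3,88), (x3,90)}
  {x1, x2, x3} × {89, 90} = {(x1,89), (x1,90), (x2,89), (x2,90), (x3,89), (x3,90)}
  {x2, x3} × {88, 89, 90} = {(x2,88), (x2,89), (x2,90), (x3,88), (x3,89), (x3,90)}
  {x1, x2, x3} × {88, 89, 90} = {(x1,88), (x1,89), (x1,90), (x2,88), (x2,89), (x2,90), (x3,88), (x3,89), (x3,90)}
These 29 distinct sets form the basis B.
Close under arbitrary unions to get τ_{X×Y}; counting gives |τ_{X×Y}| = 125.


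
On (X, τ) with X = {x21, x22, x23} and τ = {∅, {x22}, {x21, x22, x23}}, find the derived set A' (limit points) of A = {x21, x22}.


A' = {x21, x23}

For each x ∈ X, list the open sets U ∈ τ with x ∈ U, then check whether U ∩ (A ∖ {x}) ≠ ∅ for every such U.
  x = x21: opens ∋ x are {x21, x22, x23}; each meets A ∖ {x21}, so x IS a limit point.
  x = x22: open {x22} ∋ x has {x22} ∩ (A ∖ {x22}) = ∅, so x is NOT a limit point.
  x = x23: opens ∋ x are {x21, x22, x23}; each meets A ∖ {x23}, so x IS a limit point.
Collecting: A' = {x21, x23}.


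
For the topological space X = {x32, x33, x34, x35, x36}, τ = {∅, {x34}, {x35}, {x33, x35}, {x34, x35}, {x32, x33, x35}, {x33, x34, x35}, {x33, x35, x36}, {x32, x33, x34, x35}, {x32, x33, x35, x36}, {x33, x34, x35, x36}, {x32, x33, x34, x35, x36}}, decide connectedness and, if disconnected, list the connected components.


(X, τ) is disconnected; components = [{x34}, {x32, x33, x35, x36}].

Find clopen sets (U ∈ τ with X ∖ U ∈ τ):
  U = ∅, X ∖ U = {x32, x33, x34, x35, x36} — both open, so U is clopen.
  U = {x34}, X ∖ U = {x32, x33, x35, x36} — both open, so U is clopen.
  U = {x32, x33, x35, x36}, X ∖ U = {x34} — both open, so U is clopen.
  U = {x32, x33, x34, x35, x36}, X ∖ U = ∅ — both open, so U is clopen.
Nontrivial clopen(s) exist: e.g. {x34}. So (X, τ) is disconnected.
Compute connected components by grouping points that agree on all clopens:
  component: {x34}
  component: {x32, x33, x35, x36}


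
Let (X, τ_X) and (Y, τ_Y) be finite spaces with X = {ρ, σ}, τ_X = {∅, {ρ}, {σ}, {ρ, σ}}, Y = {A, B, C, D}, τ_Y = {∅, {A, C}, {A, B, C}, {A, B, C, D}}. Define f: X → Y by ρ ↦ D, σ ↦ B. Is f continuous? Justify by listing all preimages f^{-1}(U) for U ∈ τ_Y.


f IS continuous.

Compute f^{-1}(U) for each U ∈ τ_Y:
  U = ∅: f^{-1}(U) = ∅ ∈ τ_X ✓.
  U = {A, C}: f^{-1}(U) = ∅ ∈ τ_X ✓.
  U = {A, B, C}: f^{-1}(U) = {σ} ∈ τ_X ✓.
  U = {A, B, C, D}: f^{-1}(U) = {ρ, σ} ∈ τ_X ✓.
Every preimage lies in τ_X, so f IS continuous.


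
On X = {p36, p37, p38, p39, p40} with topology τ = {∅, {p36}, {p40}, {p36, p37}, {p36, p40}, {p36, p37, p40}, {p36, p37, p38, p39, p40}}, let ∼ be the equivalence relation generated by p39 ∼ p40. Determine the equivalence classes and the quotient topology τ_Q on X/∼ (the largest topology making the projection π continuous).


X/∼ = {[p36], [p37], [p38], [p39=p40]}; |τ_Q| = 4.

Equivalence classes: [p36], [p37], [p38], [p39=p40].
Quotient map π: X → X/∼ sends p36 ↦ [p36], p37 ↦ [p37], p38 ↦ [p38], p39 ↦ [p39=p40], p40 ↦ [p39=p40].
For each subset V ⊆ X/∼, compute π^{-1}(V) ⊆ X and check whether π^{-1}(V) ∈ τ. V is open in τ_Q iff π^{-1}(V) ∈ τ.
  V = {}: π^{-1}(V) = ∅ ∈ τ ✓.
  V = {[p36]}: π^{-1}(V) = {p36} ∈ τ ✓.
  V = {[p37]}: π^{-1}(V) = {p37} ∉ τ ✗.
  V = {[p36], [p37]}: π^{-1}(V) = {p36, p37} ∈ τ ✓.
  V = {[p38]}: π^{-1}(V) = {p38} ∉ τ ✗.
  V = {[p36], [p38]}: π^{-1}(V) = {p36, p38} ∉ τ ✗.
  V = {[p37], [p38]}: π^{-1}(V) = {p37, p38} ∉ τ ✗.
  V = {[p36], [p37], [p38]}: π^{-1}(V) = {p36, p37, p38} ∉ τ ✗.
  V = {[p39=p40]}: π^{-1}(V) = {p39, p40} ∉ τ ✗.
  V = {[p36], [p39=p40]}: π^{-1}(V) = {p36, p39, p40} ∉ τ ✗.
  V = {[p37], [p39=p40]}: π^{-1}(V) = {p37, p39, p40} ∉ τ ✗.
  V = {[p36], [p37], [p39=p40]}: π^{-1}(V) = {p36, p37, p39, p40} ∉ τ ✗.
  V = {[p38], [p39=p40]}: π^{-1}(V) = {p38, p39, p40} ∉ τ ✗.
  V = {[p36], [p38], [p39=p40]}: π^{-1}(V) = {p36, p38, p39, p40} ∉ τ ✗.
  V = {[p37], [p38], [p39=p40]}: π^{-1}(V) = {p37, p38, p39, p40} ∉ τ ✗.
  V = {[p36], [p37], [p38], [p39=p40]}: π^{-1}(V) = {p36, p37, p38, p39, p40} ∈ τ ✓.
Open sets in the quotient: τ_Q = {{}, {[p36]}, {[p36], [p37]}, {[p36], [p37], [p38], [p39=p40]}} (4 elements).


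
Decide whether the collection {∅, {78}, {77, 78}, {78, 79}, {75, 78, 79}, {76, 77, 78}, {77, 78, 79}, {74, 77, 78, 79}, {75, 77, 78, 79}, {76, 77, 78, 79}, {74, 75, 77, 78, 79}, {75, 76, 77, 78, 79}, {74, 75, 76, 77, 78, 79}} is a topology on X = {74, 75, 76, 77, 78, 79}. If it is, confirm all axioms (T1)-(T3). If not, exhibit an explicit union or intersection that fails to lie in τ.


τ is NOT a topology on X.

Axiom (T1): ∅ ∈ τ? Yes; X ∈ τ? Yes.
Axiom (T2/T3): check pairwise unions and intersections of members of τ.
Counterexample for (T2): {76, 77, 78} ∪ {74, 77, 78, 79} = {74, 76, 77, 78, 79} ∉ τ. Therefore τ is NOT a topology.


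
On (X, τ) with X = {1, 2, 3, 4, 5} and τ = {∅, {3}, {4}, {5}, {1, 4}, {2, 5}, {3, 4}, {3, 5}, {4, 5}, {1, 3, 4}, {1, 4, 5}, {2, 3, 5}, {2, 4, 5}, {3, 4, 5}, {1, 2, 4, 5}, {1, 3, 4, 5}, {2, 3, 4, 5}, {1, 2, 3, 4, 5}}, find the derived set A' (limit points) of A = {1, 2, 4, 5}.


A' = {1, 2}

For each x ∈ X, list the open sets U ∈ τ with x ∈ U, then check whether U ∩ (A ∖ {x}) ≠ ∅ for every such U.
  x = 1: opens ∋ x are {1, 4}, {1, 3, 4}, {1, 4, 5}, {1, 2, 4, 5}, {1, 3, 4, 5}, {1, 2, 3, 4, 5}; each meets A ∖ {1}, so x IS a limit point.
  x = 2: opens ∋ x are {2, 5}, {2, 3, 5}, {2, 4, 5}, {1, 2, 4, 5}, {2, 3, 4, 5}, {1, 2, 3, 4, 5}; each meets A ∖ {2}, so x IS a limit point.
  x = 3: open {3} ∋ x has {3} ∩ (A ∖ {3}) = ∅, so x is NOT a limit point.
  x = 4: open {4} ∋ x has {4} ∩ (A ∖ {4}) = ∅, so x is NOT a limit point.
  x = 5: open {5} ∋ x has {5} ∩ (A ∖ {5}) = ∅, so x is NOT a limit point.
Collecting: A' = {1, 2}.


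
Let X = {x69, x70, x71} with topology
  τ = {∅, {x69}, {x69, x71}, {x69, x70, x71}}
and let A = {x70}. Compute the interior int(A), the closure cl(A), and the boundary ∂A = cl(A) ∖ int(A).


int(A) = ∅, cl(A) = {x70}, ∂A = {x70}.

Closed sets in (X, τ) are complements of opens:
  closed(X, τ) = {∅, {x70}, {x70, x71}, {x69, x70, x71}}.
int(A) = ⋃ {U ∈ τ : U ⊆ A}. Opens contained in A: ∅.
Taking the union of these: int(A) = ∅.
cl(A) = ⋂ {C closed : A ⊆ C}. Closed sets containing A: {x70}, {x70, x71}, {x69, x70, x71}.
Intersecting these: cl(A) = {x70}.
∂A = cl(A) ∖ int(A) = {x70} ∖ ∅ = {x70}.


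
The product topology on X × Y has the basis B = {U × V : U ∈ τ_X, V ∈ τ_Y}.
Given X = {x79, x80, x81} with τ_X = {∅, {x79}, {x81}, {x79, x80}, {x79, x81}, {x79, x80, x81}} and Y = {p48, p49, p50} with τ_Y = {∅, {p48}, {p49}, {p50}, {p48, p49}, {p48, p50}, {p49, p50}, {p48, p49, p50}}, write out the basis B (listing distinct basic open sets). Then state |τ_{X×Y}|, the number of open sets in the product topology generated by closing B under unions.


Basis B = {∅ × ∅, {x79} × {p48}, {x79} × {p49}, {x79} × {p50}, {x81} × {p48}, {x81} × {p49}, {x81} × {p50}, {x79} × {p48, p49}, {x79} × {p48, p50}, {x79, x80} × {p48}, {x79, x81} × {p48}, {x79} × {p49, p50}, {x79, x80} × {p49}, {x79, x81} × {p49}, {x79, x80} × {p50}, {x79, x81} × {p50}, {x81} × {p48, p49}, {x81} × {p48, p50}, {x81} × {p49, p50}, {x79} × {p48, p49, p50}, {x79, x80, x81} × {p48}, {x79, x80, x81} × {p49}, {x79, x80, x81} × {p50}, {x81} × {p48, p49, p50}, {x79, x80} × {p48, p49}, {x79, x81} × {p48, p49}, {x79, x80} × {p48, p50}, {x79, x81} × {p48, p50}, {x79, x80} × {p49, p50}, {x79, x81} × {p49, p50}, {x79, x80} × {p48, p49, p50}, {x79, x81} × {p48, p49, p50}, {x79, x80, x81} × {p48, p49}, {x79, x80, x81} × {p48, p50}, {x79, x80, x81} × {p49, p50}, {x79, x80, x81} × {p48, p49, p50}}; |τ_{X×Y}| = 216.

Enumerate products U × V with U ∈ τ_X, V ∈ τ_Y (deduplicated):
  ∅ × ∅ = {} (∅)
  {x79} × {p48} = {(x79,p48)}
  {x79} × {p49} = {(x79,p49)}
  {x79} × {p50} = {(x79,p50)}
  {x81} × {p48} = {(x81,p48)}
  {x81} × {p49} = {(x81,p49)}
  {x81} × {p50} = {(x81,p50)}
  {x79} × {p48, p49} = {(x79,p48), (x79,p49)}
  {x79} × {p48, p50} = {(x79,p48), (x79,p50)}
  {x79, x80} × {p48} = {(x79,p48), (x80,p48)}
  {x79, x81} × {p48} = {(x79,p48), (x81,p48)}
  {x79} × {p49, p50} = {(x79,p49), (x79,p50)}
  {x79, x80} × {p49} = {(x79,p49), (x80,p49)}
  {x79, x81} × {p49} = {(x79,p49), (x81,p49)}
  {x79, x80} × {p50} = {(x79,p50), (x80,p50)}
  {x79, x81} × {p50} = {(x79,p50), (x81,p50)}
  {x81} × {p48, p49} = {(x81,p48), (x81,p49)}
  {x81} × {p48, p50} = {(x81,p48), (x81,p50)}
  {x81} × {p49, p50} = {(x81,p49), (x81,p50)}
  {x79} × {p48, p49, p50} = {(x79,p48), (x79,p49), (x79,p50)}
  {x79, x80, x81} × {p48} = {(x79,p48), (x80,p48), (x81,p48)}
  {x79, x80, x81} × {p49} = {(x79,p49), (x80,p49), (x81,p49)}
  {x79, x80, x81} × {p50} = {(x79,p50), (x80,p50), (x81,p50)}
  {x81} × {p48, p49, p50} = {(x81,p48), (x81,p49), (x81,p50)}
  {x79, x80} × {p48, p49} = {(x79,p48), (x79,p49), (x80,p48), (x80,p49)}
  {x79, x81} × {p48, p49} = {(x79,p48), (x79,p49), (x81,p48), (x81,p49)}
  {x79, x80} × {p48, p50} = {(x79,p48), (x79,p50), (x80,p48), (x80,p50)}
  {x79, x81} × {p48, p50} = {(x79,p48), (x79,p50), (x81,p48), (x81,p50)}
  {x79, x80} × {p49, p50} = {(x79,p49), (x79,p50), (x80,p49), (x80,p50)}
  {x79, x81} × {p49, p50} = {(x79,p49), (x79,p50), (x81,p49), (x81,p50)}
  {x79, x80} × {p48, p49, p50} = {(x79,p48), (x79,p49), (x79,p50), (x80,p48), (x80,p49), (x80,p50)}
  {x79, x81} × {p48, p49, p50} = {(x79,p48), (x79,p49), (x79,p50), (x81,p48), (x81,p49), (x81,p50)}
  {x79, x80, x81} × {p48, p49} = {(x79,p48), (x79,p49), (x80,p48), (x80,p49), (x81,p48), (x81,p49)}
  {x79, x80, x81} × {p48, p50} = {(x79,p48), (x79,p50), (x80,p48), (x80,p50), (x81,p48), (x81,p50)}
  {x79, x80, x81} × {p49, p50} = {(x79,p49), (x79,p50), (x80,p49), (x80,p50), (x81,p49), (x81,p50)}
  {x79, x80, x81} × {p48, p49, p50} = {(x79,p48), (x79,p49), (x79,p50), (x80,p48), (x80,p49), (x80,p50), (x81,p48), (x81,p49), (x81,p50)}
These 36 distinct sets form the basis B.
Close under arbitrary unions to get τ_{X×Y}; counting gives |τ_{X×Y}| = 216.


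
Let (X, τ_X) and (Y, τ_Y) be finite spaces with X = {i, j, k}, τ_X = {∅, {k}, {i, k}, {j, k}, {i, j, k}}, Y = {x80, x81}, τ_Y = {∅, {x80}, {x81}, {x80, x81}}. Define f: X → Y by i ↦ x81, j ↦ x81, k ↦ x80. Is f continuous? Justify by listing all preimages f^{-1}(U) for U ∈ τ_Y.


f is NOT continuous.

Compute f^{-1}(U) for each U ∈ τ_Y:
  U = ∅: f^{-1}(U) = ∅ ∈ τ_X ✓.
  U = {x80}: f^{-1}(U) = {k} ∈ τ_X ✓.
  U = {x81}: f^{-1}(U) = {i, j} ∉ τ_X ✗.
  U = {x80, x81}: f^{-1}(U) = {i, j, k} ∈ τ_X ✓.
Found U = {x81} with f^{-1}(U) = {i, j} not in τ_X. Therefore f is NOT continuous.


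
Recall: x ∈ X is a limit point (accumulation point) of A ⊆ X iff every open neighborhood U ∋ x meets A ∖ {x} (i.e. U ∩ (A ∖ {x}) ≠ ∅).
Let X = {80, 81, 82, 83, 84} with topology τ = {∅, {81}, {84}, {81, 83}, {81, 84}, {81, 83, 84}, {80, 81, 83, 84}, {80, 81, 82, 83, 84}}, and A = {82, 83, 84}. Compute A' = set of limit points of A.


A' = {80, 82}

For each x ∈ X, list the open sets U ∈ τ with x ∈ U, then check whether U ∩ (A ∖ {x}) ≠ ∅ for every such U.
  x = 80: opens ∋ x are {80, 81, 83, 84}, {80, 81, 82, 83, 84}; each meets A ∖ {80}, so x IS a limit point.
  x = 81: open {81} ∋ x has {81} ∩ (A ∖ {81}) = ∅, so x is NOT a limit point.
  x = 82: opens ∋ x are {80, 81, 82, 83, 84}; each meets A ∖ {82}, so x IS a limit point.
  x = 83: open {81, 83} ∋ x has {81, 83} ∩ (A ∖ {83}) = ∅, so x is NOT a limit point.
  x = 84: open {84} ∋ x has {84} ∩ (A ∖ {84}) = ∅, so x is NOT a limit point.
Collecting: A' = {80, 82}.


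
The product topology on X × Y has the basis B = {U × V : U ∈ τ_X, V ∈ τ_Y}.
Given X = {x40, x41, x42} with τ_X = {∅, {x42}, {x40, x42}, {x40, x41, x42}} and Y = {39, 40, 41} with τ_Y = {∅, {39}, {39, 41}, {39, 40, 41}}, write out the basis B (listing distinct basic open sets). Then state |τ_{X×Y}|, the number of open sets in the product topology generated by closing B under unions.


Basis B = {∅ × ∅, {x42} × {39}, {x40, x42} × {39}, {x42} × {39, 41}, {x40, x41, x42} × {39}, {x42} × {39, 40, 41}, {x40, x42} × {39, 41}, {x40, x42} × {39, 40, 41}, {x40, x41, x42} × {39, 41}, {x40, x41, x42} × {39, 40, 41}}; |τ_{X×Y}| = 20.

Enumerate products U × V with U ∈ τ_X, V ∈ τ_Y (deduplicated):
  ∅ × ∅ = {} (∅)
  {x42} × {39} = {(x42,39)}
  {x40, x42} × {39} = {(x40,39), (x42,39)}
  {x42} × {39, 41} = {(x42,39), (x42,41)}
  {x40, x41, x42} × {39} = {(x40,39), (x41,39), (x42,39)}
  {x42} × {39, 40, 41} = {(x42,39), (x42,40), (x42,41)}
  {x40, x42} × {39, 41} = {(x40,39), (x40,41), (x42,39), (x42,41)}
  {x40, x42} × {39, 40, 41} = {(x40,39), (x40,40), (x40,41), (x42,39), (x42,40), (x42,41)}
  {x40, x41, x42} × {39, 41} = {(x40,39), (x40,41), (x41,39), (x41,41), (x42,39), (x42,41)}
  {x40, x41, x42} × {39, 40, 41} = {(x40,39), (x40,40), (x40,41), (x41,39), (x41,40), (x41,41), (x42,39), (x42,40), (x42,41)}
These 10 distinct sets form the basis B.
Close under arbitrary unions to get τ_{X×Y}; counting gives |τ_{X×Y}| = 20.


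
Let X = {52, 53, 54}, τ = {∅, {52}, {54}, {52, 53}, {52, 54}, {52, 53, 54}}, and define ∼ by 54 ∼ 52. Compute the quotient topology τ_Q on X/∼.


X/∼ = {[52=54], [53]}; |τ_Q| = 3.

Equivalence classes: [52=54], [53].
Quotient map π: X → X/∼ sends 52 ↦ [52=54], 53 ↦ [53], 54 ↦ [52=54].
For each subset V ⊆ X/∼, compute π^{-1}(V) ⊆ X and check whether π^{-1}(V) ∈ τ. V is open in τ_Q iff π^{-1}(V) ∈ τ.
  V = {}: π^{-1}(V) = ∅ ∈ τ ✓.
  V = {[52=54]}: π^{-1}(V) = {52, 54} ∈ τ ✓.
  V = {[53]}: π^{-1}(V) = {53} ∉ τ ✗.
  V = {[52=54], [53]}: π^{-1}(V) = {52, 53, 54} ∈ τ ✓.
Open sets in the quotient: τ_Q = {{}, {[52=54]}, {[52=54], [53]}} (3 elements).


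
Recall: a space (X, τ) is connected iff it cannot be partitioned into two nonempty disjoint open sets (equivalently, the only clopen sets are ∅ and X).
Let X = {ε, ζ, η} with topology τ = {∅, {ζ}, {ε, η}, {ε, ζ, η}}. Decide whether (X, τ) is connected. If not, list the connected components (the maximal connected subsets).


(X, τ) is disconnected; components = [{ζ}, {ε, η}].

Find clopen sets (U ∈ τ with X ∖ U ∈ τ):
  U = ∅, X ∖ U = {ε, ζ, η} — both open, so U is clopen.
  U = {ζ}, X ∖ U = {ε, η} — both open, so U is clopen.
  U = {ε, η}, X ∖ U = {ζ} — both open, so U is clopen.
  U = {ε, ζ, η}, X ∖ U = ∅ — both open, so U is clopen.
Nontrivial clopen(s) exist: e.g. {ζ}. So (X, τ) is disconnected.
Compute connected components by grouping points that agree on all clopens:
  component: {ζ}
  component: {ε, η}


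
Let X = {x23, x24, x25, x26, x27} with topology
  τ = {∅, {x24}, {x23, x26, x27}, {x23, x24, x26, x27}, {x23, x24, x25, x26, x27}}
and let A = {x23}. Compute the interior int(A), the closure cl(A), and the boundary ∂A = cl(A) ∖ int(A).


int(A) = ∅, cl(A) = {x23, x25, x26, x27}, ∂A = {x23, x25, x26, x27}.

Closed sets in (X, τ) are complements of opens:
  closed(X, τ) = {∅, {x25}, {x24, x25}, {x23, x25, x26, x27}, {x23, x24, x25, x26, x27}}.
int(A) = ⋃ {U ∈ τ : U ⊆ A}. Opens contained in A: ∅.
Taking the union of these: int(A) = ∅.
cl(A) = ⋂ {C closed : A ⊆ C}. Closed sets containing A: {x23, x25, x26, x27}, {x23, x24, x25, x26, x27}.
Intersecting these: cl(A) = {x23, x25, x26, x27}.
∂A = cl(A) ∖ int(A) = {x23, x25, x26, x27} ∖ ∅ = {x23, x25, x26, x27}.


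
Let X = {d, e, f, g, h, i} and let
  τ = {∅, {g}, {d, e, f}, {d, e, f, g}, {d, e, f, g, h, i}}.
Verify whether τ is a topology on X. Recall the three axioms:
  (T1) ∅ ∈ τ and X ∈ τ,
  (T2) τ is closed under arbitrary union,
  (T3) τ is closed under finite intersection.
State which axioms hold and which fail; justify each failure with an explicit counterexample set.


τ IS a topology on X.

Axiom (T1): ∅ ∈ τ? Yes; X ∈ τ? Yes.
Axiom (T2/T3): check pairwise unions and intersections of members of τ.
All pairwise intersections and unions checked — each lies in τ. Therefore τ satisfies (T1), (T2), (T3): it IS a topology on X.


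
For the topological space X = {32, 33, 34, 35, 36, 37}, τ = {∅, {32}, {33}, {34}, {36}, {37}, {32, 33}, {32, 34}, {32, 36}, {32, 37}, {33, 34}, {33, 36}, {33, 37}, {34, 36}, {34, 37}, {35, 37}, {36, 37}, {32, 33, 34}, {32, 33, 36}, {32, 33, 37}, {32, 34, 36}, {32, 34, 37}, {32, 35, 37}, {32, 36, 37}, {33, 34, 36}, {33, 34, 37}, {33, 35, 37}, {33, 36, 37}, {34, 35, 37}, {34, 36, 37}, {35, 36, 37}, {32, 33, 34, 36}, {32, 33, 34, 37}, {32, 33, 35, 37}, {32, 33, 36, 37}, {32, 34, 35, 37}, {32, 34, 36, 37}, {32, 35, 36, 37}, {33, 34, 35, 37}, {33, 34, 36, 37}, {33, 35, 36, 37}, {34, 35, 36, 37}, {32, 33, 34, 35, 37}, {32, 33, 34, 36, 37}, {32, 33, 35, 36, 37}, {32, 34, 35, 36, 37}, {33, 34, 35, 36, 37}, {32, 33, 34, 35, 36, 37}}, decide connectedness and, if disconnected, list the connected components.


(X, τ) is disconnected; components = [{32}, {33}, {34}, {36}, {35, 37}].

Find clopen sets (U ∈ τ with X ∖ U ∈ τ):
  U = ∅, X ∖ U = {32, 33, 34, 35, 36, 37} — both open, so U is clopen.
  U = {32}, X ∖ U = {33, 34, 35, 36, 37} — both open, so U is clopen.
  U = {33}, X ∖ U = {32, 34, 35, 36, 37} — both open, so U is clopen.
  U = {34}, X ∖ U = {32, 33, 35, 36, 37} — both open, so U is clopen.
  U = {36}, X ∖ U = {32, 33, 34, 35, 37} — both open, so U is clopen.
  U = {32, 33}, X ∖ U = {34, 35, 36, 37} — both open, so U is clopen.
  U = {32, 34}, X ∖ U = {33, 35, 36, 37} — both open, so U is clopen.
  U = {32, 36}, X ∖ U = {33, 34, 35, 37} — both open, so U is clopen.
  U = {33, 34}, X ∖ U = {32, 35, 36, 37} — both open, so U is clopen.
  U = {33, 36}, X ∖ U = {32, 34, 35, 37} — both open, so U is clopen.
  U = {34, 36}, X ∖ U = {32, 33, 35, 37} — both open, so U is clopen.
  U = {35, 37}, X ∖ U = {32, 33, 34, 36} — both open, so U is clopen.
  U = {32, 33, 34}, X ∖ U = {35, 36, 37} — both open, so U is clopen.
  U = {32, 33, 36}, X ∖ U = {34, 35, 37} — both open, so U is clopen.
  U = {32, 34, 36}, X ∖ U = {33, 35, 37} — both open, so U is clopen.
  U = {32, 35, 37}, X ∖ U = {33, 34, 36} — both open, so U is clopen.
  U = {33, 34, 36}, X ∖ U = {32, 35, 37} — both open, so U is clopen.
  U = {33, 35, 37}, X ∖ U = {32, 34, 36} — both open, so U is clopen.
  U = {34, 35, 37}, X ∖ U = {32, 33, 36} — both open, so U is clopen.
  U = {35, 36, 37}, X ∖ U = {32, 33, 34} — both open, so U is clopen.
  U = {32, 33, 34, 36}, X ∖ U = {35, 37} — both open, so U is clopen.
  U = {32, 33, 35, 37}, X ∖ U = {34, 36} — both open, so U is clopen.
  U = {32, 34, 35, 37}, X ∖ U = {33, 36} — both open, so U is clopen.
  U = {32, 35, 36, 37}, X ∖ U = {33, 34} — both open, so U is clopen.
  U = {33, 34, 35, 37}, X ∖ U = {32, 36} — both open, so U is clopen.
  U = {33, 35, 36, 37}, X ∖ U = {32, 34} — both open, so U is clopen.
  U = {34, 35, 36, 37}, X ∖ U = {32, 33} — both open, so U is clopen.
  U = {32, 33, 34, 35, 37}, X ∖ U = {36} — both open, so U is clopen.
  U = {32, 33, 35, 36, 37}, X ∖ U = {34} — both open, so U is clopen.
  U = {32, 34, 35, 36, 37}, X ∖ U = {33} — both open, so U is clopen.
  U = {33, 34, 35, 36, 37}, X ∖ U = {32} — both open, so U is clopen.
  U = {32, 33, 34, 35, 36, 37}, X ∖ U = ∅ — both open, so U is clopen.
Nontrivial clopen(s) exist: e.g. {33, 35, 37}. So (X, τ) is disconnected.
Compute connected components by grouping points that agree on all clopens:
  component: {32}
  component: {33}
  component: {34}
  component: {36}
  component: {35, 37}


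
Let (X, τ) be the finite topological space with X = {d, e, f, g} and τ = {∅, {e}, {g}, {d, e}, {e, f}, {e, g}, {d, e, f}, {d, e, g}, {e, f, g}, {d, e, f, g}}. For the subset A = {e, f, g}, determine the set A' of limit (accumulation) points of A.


A' = {d, f}

For each x ∈ X, list the open sets U ∈ τ with x ∈ U, then check whether U ∩ (A ∖ {x}) ≠ ∅ for every such U.
  x = d: opens ∋ x are {d, e}, {d, e, f}, {d, e, g}, {d, e, f, g}; each meets A ∖ {d}, so x IS a limit point.
  x = e: open {e} ∋ x has {e} ∩ (A ∖ {e}) = ∅, so x is NOT a limit point.
  x = f: opens ∋ x are {e, f}, {d, e, f}, {e, f, g}, {d, e, f, g}; each meets A ∖ {f}, so x IS a limit point.
  x = g: open {g} ∋ x has {g} ∩ (A ∖ {g}) = ∅, so x is NOT a limit point.
Collecting: A' = {d, f}.


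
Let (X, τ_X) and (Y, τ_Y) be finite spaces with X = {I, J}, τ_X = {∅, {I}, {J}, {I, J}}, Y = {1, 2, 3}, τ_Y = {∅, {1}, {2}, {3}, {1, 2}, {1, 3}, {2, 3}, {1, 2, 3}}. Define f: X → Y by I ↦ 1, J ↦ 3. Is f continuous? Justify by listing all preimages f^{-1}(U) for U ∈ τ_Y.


f IS continuous.

Compute f^{-1}(U) for each U ∈ τ_Y:
  U = ∅: f^{-1}(U) = ∅ ∈ τ_X ✓.
  U = {1}: f^{-1}(U) = {I} ∈ τ_X ✓.
  U = {2}: f^{-1}(U) = ∅ ∈ τ_X ✓.
  U = {3}: f^{-1}(U) = {J} ∈ τ_X ✓.
  U = {1, 2}: f^{-1}(U) = {I} ∈ τ_X ✓.
  U = {1, 3}: f^{-1}(U) = {I, J} ∈ τ_X ✓.
  U = {2, 3}: f^{-1}(U) = {J} ∈ τ_X ✓.
  U = {1, 2, 3}: f^{-1}(U) = {I, J} ∈ τ_X ✓.
Every preimage lies in τ_X, so f IS continuous.


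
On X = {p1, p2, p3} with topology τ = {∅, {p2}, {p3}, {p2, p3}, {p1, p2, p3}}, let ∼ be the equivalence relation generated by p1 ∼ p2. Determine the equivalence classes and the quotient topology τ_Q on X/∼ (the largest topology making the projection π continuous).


X/∼ = {[p1=p2], [p3]}; |τ_Q| = 3.

Equivalence classes: [p1=p2], [p3].
Quotient map π: X → X/∼ sends p1 ↦ [p1=p2], p2 ↦ [p1=p2], p3 ↦ [p3].
For each subset V ⊆ X/∼, compute π^{-1}(V) ⊆ X and check whether π^{-1}(V) ∈ τ. V is open in τ_Q iff π^{-1}(V) ∈ τ.
  V = {}: π^{-1}(V) = ∅ ∈ τ ✓.
  V = {[p1=p2]}: π^{-1}(V) = {p1, p2} ∉ τ ✗.
  V = {[p3]}: π^{-1}(V) = {p3} ∈ τ ✓.
  V = {[p1=p2], [p3]}: π^{-1}(V) = {p1, p2, p3} ∈ τ ✓.
Open sets in the quotient: τ_Q = {{}, {[p3]}, {[p1=p2], [p3]}} (3 elements).


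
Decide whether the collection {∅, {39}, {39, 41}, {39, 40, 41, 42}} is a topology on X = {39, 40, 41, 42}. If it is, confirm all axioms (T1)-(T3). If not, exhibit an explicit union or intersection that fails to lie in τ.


τ IS a topology on X.

Axiom (T1): ∅ ∈ τ? Yes; X ∈ τ? Yes.
Axiom (T2/T3): check pairwise unions and intersections of members of τ.
All pairwise intersections and unions checked — each lies in τ. Therefore τ satisfies (T1), (T2), (T3): it IS a topology on X.


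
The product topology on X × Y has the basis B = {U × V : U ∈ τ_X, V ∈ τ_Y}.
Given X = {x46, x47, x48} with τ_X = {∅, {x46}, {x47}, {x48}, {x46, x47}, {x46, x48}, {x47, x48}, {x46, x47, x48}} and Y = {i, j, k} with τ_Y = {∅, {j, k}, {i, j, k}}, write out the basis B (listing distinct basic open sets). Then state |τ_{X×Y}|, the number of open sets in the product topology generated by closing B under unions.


Basis B = {∅ × ∅, {x46} × {j, k}, {x47} × {j, k}, {x48} × {j, k}, {x46} × {i, j, k}, {x47} × {i, j, k}, {x48} × {i, j, k}, {x46, x47} × {j, k}, {x46, x48} × {j, k}, {x47, x48} × {j, k}, {x46, x47} × {i, j, k}, {x46, x48} × {i, j, k}, {x46, x47, x48} × {j, k}, {x47, x48} × {i, j, k}, {x46, x47, x48} × {i, j, k}}; |τ_{X×Y}| = 27.

Enumerate products U × V with U ∈ τ_X, V ∈ τ_Y (deduplicated):
  ∅ × ∅ = {} (∅)
  {x46} × {j, k} = {(x46,j), (x46,k)}
  {x47} × {j, k} = {(x47,j), (x47,k)}
  {x48} × {j, k} = {(x48,j), (x48,k)}
  {x46} × {i, j, k} = {(x46,i), (x46,j), (x46,k)}
  {x47} × {i, j, k} = {(x47,i), (x47,j), (x47,k)}
  {x48} × {i, j, k} = {(x48,i), (x48,j), (x48,k)}
  {x46, x47} × {j, k} = {(x46,j), (x46,k), (x47,j), (x47,k)}
  {x46, x48} × {j, k} = {(x46,j), (x46,k), (x48,j), (x48,k)}
  {x47, x48} × {j, k} = {(x47,j), (x47,k), (x48,j), (x48,k)}
  {x46, x47} × {i, j, k} = {(x46,i), (x46,j), (x46,k), (x47,i), (x47,j), (x47,k)}
  {x46, x48} × {i, j, k} = {(x46,i), (x46,j), (x46,k), (x48,i), (x48,j), (x48,k)}
  {x46, x47, x48} × {j, k} = {(x46,j), (x46,k), (x47,j), (x47,k), (x48,j), (x48,k)}
  {x47, x48} × {i, j, k} = {(x47,i), (x47,j), (x47,k), (x48,i), (x48,j), (x48,k)}
  {x46, x47, x48} × {i, j, k} = {(x46,i), (x46,j), (x46,k), (x47,i), (x47,j), (x47,k), (x48,i), (x48,j), (x48,k)}
These 15 distinct sets form the basis B.
Close under arbitrary unions to get τ_{X×Y}; counting gives |τ_{X×Y}| = 27.


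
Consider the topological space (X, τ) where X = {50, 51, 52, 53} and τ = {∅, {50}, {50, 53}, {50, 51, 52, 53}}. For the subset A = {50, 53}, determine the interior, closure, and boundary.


int(A) = {50, 53}, cl(A) = {50, 51, 52, 53}, ∂A = {51, 52}.

Closed sets in (X, τ) are complements of opens:
  closed(X, τ) = {∅, {51, 52}, {51, 52, 53}, {50, 51, 52, 53}}.
int(A) = ⋃ {U ∈ τ : U ⊆ A}. Opens contained in A: ∅, {50}, {50, 53}.
Taking the union of these: int(A) = {50, 53}.
cl(A) = ⋂ {C closed : A ⊆ C}. Closed sets containing A: {50, 51, 52, 53}.
Intersecting these: cl(A) = {50, 51, 52, 53}.
∂A = cl(A) ∖ int(A) = {50, 51, 52, 53} ∖ {50, 53} = {51, 52}.


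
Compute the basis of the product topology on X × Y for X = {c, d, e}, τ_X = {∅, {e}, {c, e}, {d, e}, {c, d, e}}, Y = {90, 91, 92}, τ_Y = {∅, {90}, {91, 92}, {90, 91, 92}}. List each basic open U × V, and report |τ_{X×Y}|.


Basis B = {∅ × ∅, {e} × {90}, {c, e} × {90}, {d, e} × {90}, {e} × {91, 92}, {c, d, e} × {90}, {e} × {90, 91, 92}, {c, e} × {91, 92}, {d, e} × {91, 92}, {c, e} × {90, 91, 92}, {c, d, e} × {91, 92}, {d, e} × {90, 91, 92}, {c, d, e} × {90, 91, 92}}; |τ_{X×Y}| = 25.

Enumerate products U × V with U ∈ τ_X, V ∈ τ_Y (deduplicated):
  ∅ × ∅ = {} (∅)
  {e} × {90} = {(e,90)}
  {c, e} × {90} = {(c,90), (e,90)}
  {d, e} × {90} = {(d,90), (e,90)}
  {e} × {91, 92} = {(e,91), (e,92)}
  {c, d, e} × {90} = {(c,90), (d,90), (e,90)}
  {e} × {90, 91, 92} = {(e,90), (e,91), (e,92)}
  {c, e} × {91, 92} = {(c,91), (c,92), (e,91), (e,92)}
  {d, e} × {91, 92} = {(d,91), (d,92), (e,91), (e,92)}
  {c, e} × {90, 91, 92} = {(c,90), (c,91), (c,92), (e,90), (e,91), (e,92)}
  {c, d, e} × {91, 92} = {(c,91), (c,92), (d,91), (d,92), (e,91), (e,92)}
  {d, e} × {90, 91, 92} = {(d,90), (d,91), (d,92), (e,90), (e,91), (e,92)}
  {c, d, e} × {90, 91, 92} = {(c,90), (c,91), (c,92), (d,90), (d,91), (d,92), (e,90), (e,91), (e,92)}
These 13 distinct sets form the basis B.
Close under arbitrary unions to get τ_{X×Y}; counting gives |τ_{X×Y}| = 25.


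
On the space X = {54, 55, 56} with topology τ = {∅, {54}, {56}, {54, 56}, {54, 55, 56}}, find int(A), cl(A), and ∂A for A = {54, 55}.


int(A) = {54}, cl(A) = {54, 55}, ∂A = {55}.

Closed sets in (X, τ) are complements of opens:
  closed(X, τ) = {∅, {55}, {54, 55}, {55, 56}, {54, 55, 56}}.
int(A) = ⋃ {U ∈ τ : U ⊆ A}. Opens contained in A: ∅, {54}.
Taking the union of these: int(A) = {54}.
cl(A) = ⋂ {C closed : A ⊆ C}. Closed sets containing A: {54, 55}, {54, 55, 56}.
Intersecting these: cl(A) = {54, 55}.
∂A = cl(A) ∖ int(A) = {54, 55} ∖ {54} = {55}.


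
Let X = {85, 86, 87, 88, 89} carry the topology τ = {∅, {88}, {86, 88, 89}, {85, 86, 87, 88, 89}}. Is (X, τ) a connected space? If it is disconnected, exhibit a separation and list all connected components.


(X, τ) is connected.

Find clopen sets (U ∈ τ with X ∖ U ∈ τ):
  U = ∅, X ∖ U = {85, 86, 87, 88, 89} — both open, so U is clopen.
  U = {85, 86, 87, 88, 89}, X ∖ U = ∅ — both open, so U is clopen.
Only trivial clopens (∅ and X) exist, so (X, τ) is connected.
Compute connected components by grouping points that agree on all clopens:
  component: {85, 86, 87, 88, 89}


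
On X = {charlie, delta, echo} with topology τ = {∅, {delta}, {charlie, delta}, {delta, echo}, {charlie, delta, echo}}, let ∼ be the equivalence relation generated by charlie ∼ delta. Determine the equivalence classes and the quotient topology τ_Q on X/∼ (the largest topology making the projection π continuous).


X/∼ = {[charlie=delta], [echo]}; |τ_Q| = 3.

Equivalence classes: [charlie=delta], [echo].
Quotient map π: X → X/∼ sends charlie ↦ [charlie=delta], delta ↦ [charlie=delta], echo ↦ [echo].
For each subset V ⊆ X/∼, compute π^{-1}(V) ⊆ X and check whether π^{-1}(V) ∈ τ. V is open in τ_Q iff π^{-1}(V) ∈ τ.
  V = {}: π^{-1}(V) = ∅ ∈ τ ✓.
  V = {[charlie=delta]}: π^{-1}(V) = {charlie, delta} ∈ τ ✓.
  V = {[echo]}: π^{-1}(V) = {echo} ∉ τ ✗.
  V = {[charlie=delta], [echo]}: π^{-1}(V) = {charlie, delta, echo} ∈ τ ✓.
Open sets in the quotient: τ_Q = {{}, {[charlie=delta]}, {[charlie=delta], [echo]}} (3 elements).


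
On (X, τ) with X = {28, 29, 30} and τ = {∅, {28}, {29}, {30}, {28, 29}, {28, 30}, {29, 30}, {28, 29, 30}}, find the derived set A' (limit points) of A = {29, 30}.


A' = ∅

For each x ∈ X, list the open sets U ∈ τ with x ∈ U, then check whether U ∩ (A ∖ {x}) ≠ ∅ for every such U.
  x = 28: open {28} ∋ x has {28} ∩ (A ∖ {28}) = ∅, so x is NOT a limit point.
  x = 29: open {29} ∋ x has {29} ∩ (A ∖ {29}) = ∅, so x is NOT a limit point.
  x = 30: open {30} ∋ x has {30} ∩ (A ∖ {30}) = ∅, so x is NOT a limit point.
Collecting: A' = ∅.


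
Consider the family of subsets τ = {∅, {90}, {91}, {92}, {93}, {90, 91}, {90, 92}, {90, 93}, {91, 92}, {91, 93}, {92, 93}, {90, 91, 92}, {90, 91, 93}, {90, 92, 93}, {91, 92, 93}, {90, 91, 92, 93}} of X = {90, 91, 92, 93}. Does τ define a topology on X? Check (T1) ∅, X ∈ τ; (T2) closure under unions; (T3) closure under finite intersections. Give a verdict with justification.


τ IS a topology on X.

Axiom (T1): ∅ ∈ τ? Yes; X ∈ τ? Yes.
Axiom (T2/T3): check pairwise unions and intersections of members of τ.
All pairwise intersections and unions checked — each lies in τ. Therefore τ satisfies (T1), (T2), (T3): it IS a topology on X.


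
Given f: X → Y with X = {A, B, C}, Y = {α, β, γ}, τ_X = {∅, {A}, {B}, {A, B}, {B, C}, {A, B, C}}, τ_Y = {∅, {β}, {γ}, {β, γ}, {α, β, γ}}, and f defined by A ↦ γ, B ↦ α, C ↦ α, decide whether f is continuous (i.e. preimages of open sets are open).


f IS continuous.

Compute f^{-1}(U) for each U ∈ τ_Y:
  U = ∅: f^{-1}(U) = ∅ ∈ τ_X ✓.
  U = {β}: f^{-1}(U) = ∅ ∈ τ_X ✓.
  U = {γ}: f^{-1}(U) = {A} ∈ τ_X ✓.
  U = {β, γ}: f^{-1}(U) = {A} ∈ τ_X ✓.
  U = {α, β, γ}: f^{-1}(U) = {A, B, C} ∈ τ_X ✓.
Every preimage lies in τ_X, so f IS continuous.


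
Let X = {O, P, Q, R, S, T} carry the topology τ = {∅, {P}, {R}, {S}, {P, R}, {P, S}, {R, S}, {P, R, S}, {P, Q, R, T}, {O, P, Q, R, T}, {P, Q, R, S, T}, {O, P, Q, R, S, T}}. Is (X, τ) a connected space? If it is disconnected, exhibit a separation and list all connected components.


(X, τ) is disconnected; components = [{S}, {O, P, Q, R, T}].

Find clopen sets (U ∈ τ with X ∖ U ∈ τ):
  U = ∅, X ∖ U = {O, P, Q, R, S, T} — both open, so U is clopen.
  U = {S}, X ∖ U = {O, P, Q, R, T} — both open, so U is clopen.
  U = {O, P, Q, R, T}, X ∖ U = {S} — both open, so U is clopen.
  U = {O, P, Q, R, S, T}, X ∖ U = ∅ — both open, so U is clopen.
Nontrivial clopen(s) exist: e.g. {S}. So (X, τ) is disconnected.
Compute connected components by grouping points that agree on all clopens:
  component: {S}
  component: {O, P, Q, R, T}


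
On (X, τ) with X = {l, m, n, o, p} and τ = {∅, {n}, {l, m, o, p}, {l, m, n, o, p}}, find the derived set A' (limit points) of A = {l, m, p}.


A' = {l, m, o, p}

For each x ∈ X, list the open sets U ∈ τ with x ∈ U, then check whether U ∩ (A ∖ {x}) ≠ ∅ for every such U.
  x = l: opens ∋ x are {l, m, o, p}, {l, m, n, o, p}; each meets A ∖ {l}, so x IS a limit point.
  x = m: opens ∋ x are {l, m, o, p}, {l, m, n, o, p}; each meets A ∖ {m}, so x IS a limit point.
  x = n: open {n} ∋ x has {n} ∩ (A ∖ {n}) = ∅, so x is NOT a limit point.
  x = o: opens ∋ x are {l, m, o, p}, {l, m, n, o, p}; each meets A ∖ {o}, so x IS a limit point.
  x = p: opens ∋ x are {l, m, o, p}, {l, m, n, o, p}; each meets A ∖ {p}, so x IS a limit point.
Collecting: A' = {l, m, o, p}.


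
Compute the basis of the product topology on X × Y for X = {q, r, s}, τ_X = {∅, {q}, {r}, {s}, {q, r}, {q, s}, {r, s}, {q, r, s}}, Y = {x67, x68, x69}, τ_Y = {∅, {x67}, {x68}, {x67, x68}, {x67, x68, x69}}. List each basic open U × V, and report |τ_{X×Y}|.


Basis B = {∅ × ∅, {q} × {x67}, {q} × {x68}, {r} × {x67}, {r} × {x68}, {s} × {x67}, {s} × {x68}, {q} × {x67, x68}, {q, r} × {x67}, {q, s} × {x67}, {q, r} × {x68}, {q, s} × {x68}, {r} × {x67, x68}, {r, s} × {x67}, {r, s} × {x68}, {s} × {x67, x68}, {q} × {x67, x68, x69}, {q, r, s} × {x67}, {q, r, s} × {x68}, {r} × {x67, x68, x69}, {s} × {x67, x68, x69}, {q, r} × {x67, x68}, {q, s} × {x67, x68}, {r, s} × {x67, x68}, {q, r} × {x67, x68, x69}, {q, s} × {x67, x68, x69}, {q, r, s} × {x67, x68}, {r, s} × {x67, x68, x69}, {q, r, s} × {x67, x68, x69}}; |τ_{X×Y}| = 125.

Enumerate products U × V with U ∈ τ_X, V ∈ τ_Y (deduplicated):
  ∅ × ∅ = {} (∅)
  {q} × {x67} = {(q,x67)}
  {q} × {x68} = {(q,x68)}
  {r} × {x67} = {(r,x67)}
  {r} × {x68} = {(r,x68)}
  {s} × {x67} = {(s,x67)}
  {s} × {x68} = {(s,x68)}
  {q} × {x67, x68} = {(q,x67), (q,x68)}
  {q, r} × {x67} = {(q,x67), (r,x67)}
  {q, s} × {x67} = {(q,x67), (s,x67)}
  {q, r} × {x68} = {(q,x68), (r,x68)}
  {q, s} × {x68} = {(q,x68), (s,x68)}
  {r} × {x67, x68} = {(r,x67), (r,x68)}
  {r, s} × {x67} = {(r,x67), (s,x67)}
  {r, s} × {x68} = {(r,x68), (s,x68)}
  {s} × {x67, x68} = {(s,x67), (s,x68)}
  {q} × {x67, x68, x69} = {(q,x67), (q,x68), (q,x69)}
  {q, r, s} × {x67} = {(q,x67), (r,x67), (s,x67)}
  {q, r, s} × {x68} = {(q,x68), (r,x68), (s,x68)}
  {r} × {x67, x68, x69} = {(r,x67), (r,x68), (r,x69)}
  {s} × {x67, x68, x69} = {(s,x67), (s,x68), (s,x69)}
  {q, r} × {x67, x68} = {(q,x67), (q,x68), (r,x67), (r,x68)}
  {q, s} × {x67, x68} = {(q,x67), (q,x68), (s,x67), (s,x68)}
  {r, s} × {x67, x68} = {(r,x67), (r,x68), (s,x67), (s,x68)}
  {q, r} × {x67, x68, x69} = {(q,x67), (q,x68), (q,x69), (r,x67), (r,x68), (r,x69)}
  {q, s} × {x67, x68, x69} = {(q,x67), (q,x68), (q,x69), (s,x67), (s,x68), (s,x69)}
  {q, r, s} × {x67, x68} = {(q,x67), (q,x68), (r,x67), (r,x68), (s,x67), (s,x68)}
  {r, s} × {x67, x68, x69} = {(r,x67), (r,x68), (r,x69), (s,x67), (s,x68), (s,x69)}
  {q, r, s} × {x67, x68, x69} = {(q,x67), (q,x68), (q,x69), (r,x67), (r,x68), (r,x69), (s,x67), (s,x68), (s,x69)}
These 29 distinct sets form the basis B.
Close under arbitrary unions to get τ_{X×Y}; counting gives |τ_{X×Y}| = 125.
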